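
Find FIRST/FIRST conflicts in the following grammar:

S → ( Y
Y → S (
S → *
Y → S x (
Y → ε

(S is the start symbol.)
Yes. Y → S '(' / Y → S x '(' on { '(', '*' }

FIRST sets of the non-terminals at (or reachable through a nullable prefix from) the front of some alternative:
  FIRST(S) = { '(', '*' }

Productions for S:
  S → ( Y: FIRST = { '(' }
  S → *: FIRST = { '*' }
Productions for Y:
  Y → S (: FIRST = { '(', '*' }
  Y → S x (: FIRST = { '(', '*' }
  Y → ε: FIRST = { ε }

Conflict for Y: Y → S ( and Y → S x (
  Overlap: { '(', '*' }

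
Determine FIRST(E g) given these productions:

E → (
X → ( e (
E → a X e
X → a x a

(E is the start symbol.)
{ '(', 'a' }

FIRST sets of the non-terminals involved (from the grammar, by fixed-point iteration):
  FIRST(E) = { '(', 'a' }

To compute FIRST(E g), process the symbols left to right:
Symbol E is a non-terminal. Add FIRST(E) \ {ε} = { '(', 'a' }
E is not nullable (ε ∉ FIRST(E)), so stop here.
FIRST(E g) = { '(', 'a' }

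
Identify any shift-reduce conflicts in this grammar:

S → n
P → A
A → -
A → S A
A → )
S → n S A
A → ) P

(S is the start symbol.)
Yes — I2: [S → n .] vs [S → . n]; I4: [A → ) .] vs [A → . )]

Augment with S' → S and build the canonical LR(0) collection (I0 = CLOSURE({[S' → . S]}), then GOTO on every symbol after a dot until no new states appear). It has 11 states:
  I0: { [S → . n S A], [S → . n], [S' → . S] }  — shift
  I1: { [S' → S .] }  — accept
  I2: { [S → . n S A], [S → . n], [S → n . S A], [S → n .] }  — shift, reduce
  I3: { [A → . ) P], [A → . )], [A → . -], [A → . S A], [S → . n S A], [S → . n], [S → n S . A] }  — shift
  I4: { [A → ) . P], [A → ) .], [A → . ) P], [A → . )], [A → . -], [A → . S A], [P → . A], [S → . n S A], [S → . n] }  — shift, reduce
  I5: { [A → - .] }  — reduce
  I6: { [S → n S A .] }  — reduce
  I7: { [A → . ) P], [A → . )], [A → . -], [A → . S A], [A → S . A], [S → . n S A], [S → . n] }  — shift
  I8: { [A → S A .] }  — reduce
  I9: { [P → A .] }  — reduce
  I10: { [A → ) P .] }  — reduce

I2 contains reduce item [S → n .] and shift items [S → . n], [S → . n S A] — shift-reduce conflict.
I4 contains reduce item [A → ) .] and shift items [A → . )], [A → . ) P], [A → . -], [S → . n], [S → . n S A] — shift-reduce conflict.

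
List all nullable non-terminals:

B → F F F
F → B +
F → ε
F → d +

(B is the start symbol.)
A non-terminal is nullable if it can derive ε (the empty string): either it has an ε-production, or it has a production whose right-hand side consists entirely of nullable non-terminals.

ε-productions: F → ε
So F is immediately nullable.
B → F F F: every symbol on the right is nullable, so B is nullable too.
Every non-terminal is now nullable.
Nullable = { 'B', 'F' }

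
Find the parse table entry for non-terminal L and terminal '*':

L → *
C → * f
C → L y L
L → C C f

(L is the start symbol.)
L → *, L → C C f

To find M[L, '*'], we find productions for L where '*' is in the predict set (PREDICT(N → α) = (FIRST(α) \ {ε}) ∪ (FOLLOW(N) if α ⇒* ε)).

Relevant sets:
  FIRST(C) = { '*' }

L → *: PREDICT = { '*' }
  '*' is in predict set, so this production goes in M[L, '*']
L → C C f: PREDICT = { '*' }
  '*' is in predict set, so this production goes in M[L, '*']

M[L, '*'] = L → *, L → C C f  (a multiply-defined cell — the grammar is not LL(1))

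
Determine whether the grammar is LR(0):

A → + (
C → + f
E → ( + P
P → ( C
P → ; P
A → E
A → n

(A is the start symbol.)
Yes, the grammar is LR(0)

A grammar is LR(0) if no state in the canonical LR(0) collection has:
  - both a shift item (dot before a terminal) and a complete item (shift-reduce conflict), or
  - two or more complete items (reduce-reduce conflict; the accept item [A' → A .] counts as a complete item here).

Augment with A' → A and build the canonical LR(0) collection (I0 = CLOSURE({[A' → . A]}), then GOTO on every symbol after a dot until no new states appear). It has 15 states:
  I0: { [A → . + (], [A → . E], [A → . n], [A' → . A], [E → . ( + P] }  — shift
  I1: { [E → ( . + P] }  — shift
  I2: { [A → + . (] }  — shift
  I3: { [A' → A .] }  — accept
  I4: { [A → E .] }  — reduce
  I5: { [A → n .] }  — reduce
  I6: { [A → + ( .] }  — reduce
  I7: { [E → ( + . P], [P → . ( C], [P → . ; P] }  — shift
  I8: { [C → . + f], [P → ( . C] }  — shift
  I9: { [P → . ( C], [P → . ; P], [P → ; . P] }  — shift
  I10: { [E → ( + P .] }  — reduce
  I11: { [P → ; P .] }  — reduce
  I12: { [C → + . f] }  — shift
  I13: { [P → ( C .] }  — reduce
  I14: { [C → + f .] }  — reduce

Every state is either a pure shift/goto state or contains exactly one complete item and nothing to shift — no conflicts. The grammar is LR(0).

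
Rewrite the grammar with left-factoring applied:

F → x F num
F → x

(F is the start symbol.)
Left-factoring transforms A → αβ₁ | αβ₂ into A → αA' and A' → β₁ | β₂
(α is the longest common prefix among the alternatives). Repeat until
no nonterminal has two alternatives with a common prefix.

Round 1: F has alternatives sharing prefix 'x'. Introduce F': F → x F'
  Add: F' → F num
  Add: F' → ε

No remaining common prefixes — done.

Resulting grammar:
F → x F'
F' → F num
F' → ε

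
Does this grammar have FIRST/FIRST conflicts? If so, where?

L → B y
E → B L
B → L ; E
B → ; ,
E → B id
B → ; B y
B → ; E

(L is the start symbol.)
Yes. E → B L / E → B id on { ';' }; B → L ';' E / B → ';' ',' on { ';' }; B → L ';' E / B → ';' B y on { ';' }; B → L ';' E / B → ';' E on { ';' }; B → ';' ',' / B → ';' B y on { ';' }; B → ';' ',' / B → ';' E on { ';' }; B → ';' B y / B → ';' E on { ';' }

A FIRST/FIRST conflict occurs when two productions N → α and N → β for the same non-terminal have FIRST(α) ∩ FIRST(β) ≠ ∅ (with ε ∈ FIRST of a nullable right-hand side, so two nullable alternatives also conflict).

FIRST sets of the non-terminals at (or reachable through a nullable prefix from) the front of some alternative:
  FIRST(B) = { ';' }
  FIRST(L) = { ';' }

Productions for E:
  E → B L: FIRST = { ';' }
  E → B id: FIRST = { ';' }
Productions for B:
  B → L ; E: FIRST = { ';' }
  B → ; ,: FIRST = { ';' }
  B → ; B y: FIRST = { ';' }
  B → ; E: FIRST = { ';' }
L has only one production, so no FIRST/FIRST conflict is possible there.

Conflict for E: E → B L and E → B id
  Overlap: { ';' }
Conflict for B: B → L ; E and B → ; ,
  Overlap: { ';' }
Conflict for B: B → L ; E and B → ; B y
  Overlap: { ';' }
Conflict for B: B → L ; E and B → ; E
  Overlap: { ';' }
Conflict for B: B → ; , and B → ; B y
  Overlap: { ';' }
Conflict for B: B → ; , and B → ; E
  Overlap: { ';' }
Conflict for B: B → ; B y and B → ; E
  Overlap: { ';' }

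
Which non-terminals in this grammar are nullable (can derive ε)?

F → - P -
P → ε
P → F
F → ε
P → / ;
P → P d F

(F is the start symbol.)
{ 'F', 'P' }

ε-productions: P → ε, F → ε
So P, F are immediately nullable.
Every non-terminal is now nullable.
Nullable = { 'F', 'P' }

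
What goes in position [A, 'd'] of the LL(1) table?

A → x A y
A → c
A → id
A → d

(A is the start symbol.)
To find M[A, 'd'], we find productions for A where 'd' is in the predict set (PREDICT(N → α) = (FIRST(α) \ {ε}) ∪ (FOLLOW(N) if α ⇒* ε)).

A → x A y: PREDICT = { 'x' }
A → c: PREDICT = { 'c' }
A → id: PREDICT = { 'id' }
A → d: PREDICT = { 'd' }
  'd' is in predict set, so this production goes in M[A, 'd']

M[A, 'd'] = A → d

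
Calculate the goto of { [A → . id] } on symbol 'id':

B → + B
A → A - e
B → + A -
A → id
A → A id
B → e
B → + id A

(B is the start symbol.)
GOTO(I, 'id') = CLOSURE({ [A → αX.β] : [A → α.Xβ] ∈ I, X = 'id' })

Items with dot before 'id', with the dot advanced:
  [A → . id] → [A → id .]
Closure adds nothing (no advanced item has the dot before a non-terminal).

GOTO = { [A → id .] }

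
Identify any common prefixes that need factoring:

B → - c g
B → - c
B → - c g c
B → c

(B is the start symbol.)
Yes, B has productions with common prefix '- c'

Left-factoring is needed when two productions for the same non-terminal
share a common prefix on the right-hand side.

Productions for B:
  B → - c g
  B → - c
  B → - c g c
  B → c

Found common prefix '- c' in productions for B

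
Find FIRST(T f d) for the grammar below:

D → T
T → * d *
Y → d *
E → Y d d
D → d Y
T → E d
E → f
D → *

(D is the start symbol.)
{ '*', 'd', 'f' }

FIRST sets of the non-terminals involved (from the grammar, by fixed-point iteration):
  FIRST(T) = { '*', 'd', 'f' }

To compute FIRST(T f d), process the symbols left to right:
Symbol T is a non-terminal. Add FIRST(T) \ {ε} = { '*', 'd', 'f' }
T is not nullable (ε ∉ FIRST(T)), so stop here.
FIRST(T f d) = { '*', 'd', 'f' }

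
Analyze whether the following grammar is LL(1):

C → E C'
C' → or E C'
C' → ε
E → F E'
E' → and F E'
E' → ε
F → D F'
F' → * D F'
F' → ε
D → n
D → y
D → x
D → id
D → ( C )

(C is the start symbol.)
Yes, the grammar is LL(1).

Relevant sets:
  FOLLOW(C') = { $, ')' }
  FOLLOW(E') = { $, ')', 'or' }
  FOLLOW(F') = { $, ')', 'and', 'or' }

For C':
  PREDICT(C' → or E C') = { 'or' }
  PREDICT(C' → ε) = { $, ')' }
For E':
  PREDICT(E' → and F E') = { 'and' }
  PREDICT(E' → ε) = { $, ')', 'or' }
For F':
  PREDICT(F' → '*' D F') = { '*' }
  PREDICT(F' → ε) = { $, ')', 'and', 'or' }
For D:
  PREDICT(D → n) = { 'n' }
  PREDICT(D → y) = { 'y' }
  PREDICT(D → x) = { 'x' }
  PREDICT(D → id) = { 'id' }
  PREDICT(D → '(' C ')') = { '(' }
C, E, F have a single production, so nothing to check there.

All predict sets are disjoint. The grammar IS LL(1).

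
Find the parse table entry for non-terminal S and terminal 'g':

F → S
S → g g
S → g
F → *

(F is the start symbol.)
To find M[S, 'g'], we find productions for S where 'g' is in the predict set (PREDICT(N → α) = (FIRST(α) \ {ε}) ∪ (FOLLOW(N) if α ⇒* ε)).

S → g g: PREDICT = { 'g' }
  'g' is in predict set, so this production goes in M[S, 'g']
S → g: PREDICT = { 'g' }
  'g' is in predict set, so this production goes in M[S, 'g']

M[S, 'g'] = S → g g, S → g  (a multiply-defined cell — the grammar is not LL(1))

Answer: S → g g, S → g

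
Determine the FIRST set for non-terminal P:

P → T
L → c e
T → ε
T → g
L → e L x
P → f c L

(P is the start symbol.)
{ 'f', 'g', ε }

To compute FIRST(P), examine every production with P on the left-hand side, reading each right-hand side left to right until a non-nullable symbol is reached.

FIRST sets of the other non-terminals involved (by the same procedure, iterated to a fixed point):
  FIRST(T) = { 'g', ε }

From P → T:
  - T is a non-terminal: add FIRST(T) \ {ε} = { 'g' }
    T is nullable and nothing follows, so the whole right-hand side can vanish: ε ∈ FIRST(P)
From P → f c L:
  - f is a terminal: add 'f' and stop

Collecting: FIRST(P) = { 'f', 'g', ε }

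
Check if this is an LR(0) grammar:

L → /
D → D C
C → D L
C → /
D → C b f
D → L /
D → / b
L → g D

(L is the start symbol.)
Augment with L' → L and build the canonical LR(0) collection (I0 = CLOSURE({[L' → . L]}), then GOTO on every symbol after a dot until no new states appear). It has 15 states:
  I0: { [L → . /], [L → . g D], [L' → . L] }  — shift
  I1: { [L → / .] }  — reduce
  I2: { [L' → L .] }  — accept
  I3: { [C → . /], [C → . D L], [D → . / b], [D → . C b f], [D → . D C], [D → . L /], [L → . /], [L → . g D], [L → g . D] }  — shift
  I4: { [C → / .], [D → / . b], [L → / .] }  — shift, 2 reduces
  I5: { [D → C . b f] }  — shift
  I6: { [C → . /], [C → . D L], [C → D . L], [D → . / b], [D → . C b f], [D → . D C], [D → . L /], [D → D . C], [L → . /], [L → . g D], [L → g D .] }  — shift, reduce
  I7: { [D → L . /] }  — shift
  I8: { [D → L / .] }  — reduce
  I9: { [D → C . b f], [D → D C .] }  — shift, reduce
  I10: { [C → . /], [C → . D L], [C → D . L], [D → . / b], [D → . C b f], [D → . D C], [D → . L /], [D → D . C], [L → . /], [L → . g D] }  — shift
  I11: { [C → D L .], [D → L . /] }  — shift, reduce
  I12: { [D → C b . f] }  — shift
  I13: { [D → C b f .] }  — reduce
  I14: { [D → / b .] }  — reduce

Conflict in state I4:
  Shift-reduce conflict between [C → / .] and [D → / . b]
So the grammar is NOT LR(0).

Answer: No. Shift-reduce conflict between [C → / .] and [D → / . b]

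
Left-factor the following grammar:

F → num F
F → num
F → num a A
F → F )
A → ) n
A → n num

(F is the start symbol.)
Left-factoring transforms A → αβ₁ | αβ₂ into A → αA' and A' → β₁ | β₂
(α is the longest common prefix among the alternatives). Repeat until
no nonterminal has two alternatives with a common prefix.

Round 1: F has alternatives sharing prefix 'num'. Introduce F': F → num F'
  Add: F' → F
  Add: F' → ε
  Add: F' → a A

No remaining common prefixes — done.

Resulting grammar:
F → num F'
F' → F
F' → ε
F' → a A
F → F )
A → ) n
A → n num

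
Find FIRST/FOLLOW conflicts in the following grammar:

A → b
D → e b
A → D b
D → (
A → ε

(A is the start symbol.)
Nullable non-terminals: A.
FIRST sets used below: FIRST(D) = { '(', 'e' }

A: nullable alternative(s) A → ε; FOLLOW(A) = { $ }
  A → b: FIRST \ {ε} = { 'b' } — disjoint from FOLLOW(A)
  A → D b: FIRST \ {ε} = { '(', 'e' } — disjoint from FOLLOW(A)
  A → ε: FIRST \ {ε} = { } — this is the only nullable alternative, skip

D has no nullable alternative, so no FIRST/FOLLOW check is needed there.

No FIRST/FOLLOW conflicts found.

Answer: No FIRST/FOLLOW conflicts.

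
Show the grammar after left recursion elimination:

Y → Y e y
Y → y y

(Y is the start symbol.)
Y is directly left-recursive. The standard transformation for
  A → A α₁ | ... | A α_m | β₁ | ... | β_n
is
  A  → β₁ A' | ... | β_n A'
  A' → α₁ A' | ... | α_m A' | ε

Y → y y becomes Y → y y Y'
Y → Y e y becomes Y' → e y Y'
Add Y' → ε

Resulting grammar:
Y → y y Y'
Y' → e y Y'
Y' → ε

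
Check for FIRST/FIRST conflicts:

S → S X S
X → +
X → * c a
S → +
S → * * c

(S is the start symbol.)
Yes. S → S X S / S → '+' on { '+' }; S → S X S / S → '*' '*' c on { '*' }

FIRST sets of the non-terminals at (or reachable through a nullable prefix from) the front of some alternative:
  FIRST(S) = { '*', '+' }

Productions for S:
  S → S X S: FIRST = { '*', '+' }
  S → +: FIRST = { '+' }
  S → * * c: FIRST = { '*' }
Productions for X:
  X → +: FIRST = { '+' }
  X → * c a: FIRST = { '*' }

Conflict for S: S → S X S and S → +
  Overlap: { '+' }
Conflict for S: S → S X S and S → * * c
  Overlap: { '*' }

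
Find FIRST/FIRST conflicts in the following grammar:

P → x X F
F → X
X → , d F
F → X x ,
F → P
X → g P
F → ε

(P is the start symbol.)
Yes. F → X / F → X x ',' on { ',', 'g' }

A FIRST/FIRST conflict occurs when two productions N → α and N → β for the same non-terminal have FIRST(α) ∩ FIRST(β) ≠ ∅ (with ε ∈ FIRST of a nullable right-hand side, so two nullable alternatives also conflict).

FIRST sets of the non-terminals at (or reachable through a nullable prefix from) the front of some alternative:
  FIRST(X) = { ',', 'g' }
  FIRST(P) = { 'x' }

Productions for F:
  F → X: FIRST = { ',', 'g' }
  F → X x ,: FIRST = { ',', 'g' }
  F → P: FIRST = { 'x' }
  F → ε: FIRST = { ε }
Productions for X:
  X → , d F: FIRST = { ',' }
  X → g P: FIRST = { 'g' }
P has only one production, so no FIRST/FIRST conflict is possible there.

Conflict for F: F → X and F → X x ,
  Overlap: { ',', 'g' }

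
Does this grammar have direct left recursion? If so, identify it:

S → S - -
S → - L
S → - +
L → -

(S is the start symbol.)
Yes, S is left-recursive

S → S - -: LEFT RECURSIVE (starts with S)
S → - L: starts with '-'
S → - +: starts with '-'
L → -: starts with '-'

The grammar has direct left recursion on: S.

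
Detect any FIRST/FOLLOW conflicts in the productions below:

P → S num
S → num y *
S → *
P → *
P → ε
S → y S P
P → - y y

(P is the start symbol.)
Yes. P → S num with FOLLOW(P) on { '*', 'num', 'y' }; P → '*' with FOLLOW(P) on { '*' }; P → '-' y y with FOLLOW(P) on { '-' }

Nullable non-terminals: P.
FIRST sets used below: FIRST(S) = { '*', 'num', 'y' }

P: nullable alternative(s) P → ε; FOLLOW(P) = { $, '*', '-', 'num', 'y' }
  P → S num: FIRST \ {ε} = { '*', 'num', 'y' } — overlaps FOLLOW(P) on { '*', 'num', 'y' }: CONFLICT
  P → *: FIRST \ {ε} = { '*' } — overlaps FOLLOW(P) on { '*' }: CONFLICT
  P → ε: FIRST \ {ε} = { } — this is the only nullable alternative, skip
  P → - y y: FIRST \ {ε} = { '-' } — overlaps FOLLOW(P) on { '-' }: CONFLICT

S has no nullable alternative, so no FIRST/FOLLOW check is needed there.

So the grammar has 3 FIRST/FOLLOW conflicts (marked CONFLICT above).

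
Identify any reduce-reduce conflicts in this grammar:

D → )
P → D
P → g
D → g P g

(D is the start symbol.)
No reduce-reduce conflicts

Augment with D' → D and build the canonical LR(0) collection (I0 = CLOSURE({[D' → . D]}), then GOTO on every symbol after a dot until no new states appear). It has 8 states:
  I0: { [D → . )], [D → . g P g], [D' → . D] }  — shift
  I1: { [D → ) .] }  — reduce
  I2: { [D' → D .] }  — accept
  I3: { [D → . )], [D → . g P g], [D → g . P g], [P → . D], [P → . g] }  — shift
  I4: { [P → D .] }  — reduce
  I5: { [D → g P . g] }  — shift
  I6: { [D → . )], [D → . g P g], [D → g . P g], [P → . D], [P → . g], [P → g .] }  — shift, reduce
  I7: { [D → g P g .] }  — reduce

No state contains more than one complete item.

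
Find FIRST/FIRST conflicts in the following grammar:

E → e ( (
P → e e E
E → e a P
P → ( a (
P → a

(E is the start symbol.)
Yes. E → e '(' '(' / E → e a P on { 'e' }

A FIRST/FIRST conflict occurs when two productions N → α and N → β for the same non-terminal have FIRST(α) ∩ FIRST(β) ≠ ∅ (with ε ∈ FIRST of a nullable right-hand side, so two nullable alternatives also conflict).

Productions for E:
  E → e ( (: FIRST = { 'e' }
  E → e a P: FIRST = { 'e' }
Productions for P:
  P → e e E: FIRST = { 'e' }
  P → ( a (: FIRST = { '(' }
  P → a: FIRST = { 'a' }

Conflict for E: E → e ( ( and E → e a P
  Overlap: { 'e' }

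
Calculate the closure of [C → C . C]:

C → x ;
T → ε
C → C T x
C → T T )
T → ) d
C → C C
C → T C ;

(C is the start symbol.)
{ [C → . C C], [C → . C T x], [C → . T C ;], [C → . T T )], [C → . x ;], [C → C . C], [T → . ) d], [T → .] }

To compute CLOSURE, for each item [A → α.Bβ] where B is a non-terminal, add [B → .γ] for all productions B → γ; repeat for the newly added items until nothing changes.

Start with: [C → C . C]
  [C → C . C] has the dot before C: add [C → . x ;], [C → . C T x], [C → . T T )], [C → . C C], [C → . T C ;]
  [C → . T T )] has the dot before T: add [T → .], [T → . ) d]
No further items can be added.

CLOSURE = { [C → . C C], [C → . C T x], [C → . T C ;], [C → . T T )], [C → . x ;], [C → C . C], [T → . ) d], [T → .] }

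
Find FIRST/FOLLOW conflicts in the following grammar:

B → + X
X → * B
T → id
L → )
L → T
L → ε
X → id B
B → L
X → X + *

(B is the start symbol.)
Yes. B → '+' X with FOLLOW(B) on { '+' }

Nullable non-terminals: B, L.
FIRST sets used below: FIRST(L) = { ')', 'id', ε }, FIRST(T) = { 'id' }

B: nullable alternative(s) B → L; FOLLOW(B) = { $, '+' }
  B → + X: FIRST \ {ε} = { '+' } — overlaps FOLLOW(B) on { '+' }: CONFLICT
  B → L: FIRST \ {ε} = { ')', 'id' } — this is the only nullable alternative, skip

L: nullable alternative(s) L → ε; FOLLOW(L) = { $, '+' }
  L → ): FIRST \ {ε} = { ')' } — disjoint from FOLLOW(L)
  L → T: FIRST \ {ε} = { 'id' } — disjoint from FOLLOW(L)
  L → ε: FIRST \ {ε} = { } — this is the only nullable alternative, skip

T, X have no nullable alternative, so no FIRST/FOLLOW check is needed there.

So the grammar has 1 FIRST/FOLLOW conflict (marked CONFLICT above).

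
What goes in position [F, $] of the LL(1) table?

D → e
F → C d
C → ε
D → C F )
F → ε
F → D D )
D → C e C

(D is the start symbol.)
Empty (error entry)

To find M[F, $], we find productions for F where $ is in the predict set (PREDICT(N → α) = (FIRST(α) \ {ε}) ∪ (FOLLOW(N) if α ⇒* ε)).

Relevant sets:
  FIRST(C) = { ε }
  FIRST(D) = { ')', 'd', 'e' }
  FOLLOW(F) = { ')' }

F → C d: PREDICT = { 'd' }
F → ε: PREDICT = { ')' }
F → D D ): PREDICT = { ')', 'd', 'e' }

M[F, $] is empty (no production applies)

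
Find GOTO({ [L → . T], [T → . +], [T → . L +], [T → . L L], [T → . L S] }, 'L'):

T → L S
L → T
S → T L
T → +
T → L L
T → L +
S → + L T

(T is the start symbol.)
{ [L → . T], [S → . + L T], [S → . T L], [T → . +], [T → . L +], [T → . L L], [T → . L S], [T → L . +], [T → L . L], [T → L . S] }

GOTO(I, 'L') = CLOSURE({ [A → αX.β] : [A → α.Xβ] ∈ I, X = 'L' })

Items with dot before 'L', with the dot advanced:
  [T → . L +] → [T → L . +]
  [T → . L L] → [T → L . L]
  [T → . L S] → [T → L . S]
Closure of the advanced items:
  [T → L . L] has the dot before L: add [L → . T]
  [T → L . S] has the dot before S: add [S → . T L], [S → . + L T]
  [L → . T] has the dot before T: add [T → . L S], [T → . +], [T → . L L], [T → . L +]

GOTO = { [L → . T], [S → . + L T], [S → . T L], [T → . +], [T → . L +], [T → . L L], [T → . L S], [T → L . +], [T → L . L], [T → L . S] }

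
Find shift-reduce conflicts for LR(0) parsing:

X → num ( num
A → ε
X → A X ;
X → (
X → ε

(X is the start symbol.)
A shift-reduce conflict occurs when an LR(0) state has both:
  - a complete (reduce) item [A → α .] (dot at the end), and
  - a shift item [B → β . c γ] (dot before a terminal).

Augment with X' → X and build the canonical LR(0) collection (I0 = CLOSURE({[X' → . X]}), then GOTO on every symbol after a dot until no new states appear). It has 9 states:
  I0: { [A → .], [X → . (], [X → . A X ;], [X → . num ( num], [X → .], [X' → . X] }  — shift, 2 reduces
  I1: { [X → ( .] }  — reduce
  I2: { [A → .], [X → . (], [X → . A X ;], [X → . num ( num], [X → .], [X → A . X ;] }  — shift, 2 reduces
  I3: { [X' → X .] }  — accept
  I4: { [X → num . ( num] }  — shift
  I5: { [X → num ( . num] }  — shift
  I6: { [X → num ( num .] }  — reduce
  I7: { [X → A X . ;] }  — shift
  I8: { [X → A X ; .] }  — reduce

I0 contains reduce items [A → .], [X → .] and shift items [X → . (], [X → . num ( num] — shift-reduce conflict.
I2 contains reduce items [A → .], [X → .] and shift items [X → . (], [X → . num ( num] — shift-reduce conflict.

Answer: Yes — I0: [A → .] vs [X → . (]; I2: [A → .] vs [X → . (]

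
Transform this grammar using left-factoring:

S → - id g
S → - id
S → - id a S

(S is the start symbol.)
Left-factoring transforms A → αβ₁ | αβ₂ into A → αA' and A' → β₁ | β₂
(α is the longest common prefix among the alternatives). Repeat until
no nonterminal has two alternatives with a common prefix.

Round 1: S has alternatives sharing prefix '- id'. Introduce S': S → - id S'
  Add: S' → g
  Add: S' → ε
  Add: S' → a S

No remaining common prefixes — done.

Resulting grammar:
S → - id S'
S' → g
S' → ε
S' → a S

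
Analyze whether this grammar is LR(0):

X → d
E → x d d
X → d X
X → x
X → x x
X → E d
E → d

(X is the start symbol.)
A grammar is LR(0) if no state in the canonical LR(0) collection has:
  - both a shift item (dot before a terminal) and a complete item (shift-reduce conflict), or
  - two or more complete items (reduce-reduce conflict; the accept item [X' → X .] counts as a complete item here).

Augment with X' → X and build the canonical LR(0) collection (I0 = CLOSURE({[X' → . X]}), then GOTO on every symbol after a dot until no new states appear). It has 10 states:
  I0: { [E → . d], [E → . x d d], [X → . E d], [X → . d X], [X → . d], [X → . x x], [X → . x], [X' → . X] }  — shift
  I1: { [X → E . d] }  — shift
  I2: { [X' → X .] }  — accept
  I3: { [E → . d], [E → . x d d], [E → d .], [X → . E d], [X → . d X], [X → . d], [X → . x x], [X → . x], [X → d . X], [X → d .] }  — shift, 2 reduces
  I4: { [E → x . d d], [X → x . x], [X → x .] }  — shift, reduce
  I5: { [E → x d . d] }  — shift
  I6: { [X → x x .] }  — reduce
  I7: { [E → x d d .] }  — reduce
  I8: { [X → d X .] }  — reduce
  I9: { [X → E d .] }  — reduce

Conflict in state I3:
  Shift-reduce conflict between [E → d .] and [E → . d]
So the grammar is NOT LR(0).

Answer: No. Shift-reduce conflict between [E → d .] and [E → . d]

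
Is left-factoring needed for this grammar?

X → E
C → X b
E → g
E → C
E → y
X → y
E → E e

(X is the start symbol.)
No, left-factoring is not needed

Left-factoring is needed when two productions for the same non-terminal
share a common prefix on the right-hand side.

Productions for X:
  X → E
  X → y
Productions for E:
  E → g
  E → C
  E → y
  E → E e

No common prefixes found.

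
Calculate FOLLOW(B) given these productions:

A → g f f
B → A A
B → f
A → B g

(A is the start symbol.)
{ 'g' }

In A → B g: B is followed by g, add FIRST(g) \ {ε} = { 'g' }

Taking the union: FOLLOW(B) = { 'g' }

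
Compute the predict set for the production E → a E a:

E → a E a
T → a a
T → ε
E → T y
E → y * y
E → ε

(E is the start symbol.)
PREDICT(E → a E a) = (FIRST(RHS) \ {ε}) ∪ (FOLLOW(E) if ε ∈ FIRST(RHS), i.e. RHS ⇒* ε)
FIRST(a E a) = { 'a' }
ε ∉ FIRST(a E a), so FOLLOW(E) is not added.
PREDICT(E → a E a) = { 'a' }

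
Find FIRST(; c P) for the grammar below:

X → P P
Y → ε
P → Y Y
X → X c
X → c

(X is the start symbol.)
{ ';' }

To compute FIRST(; c P), process the symbols left to right:
Symbol ; is a terminal. Add ';' and stop.
FIRST(; c P) = { ';' }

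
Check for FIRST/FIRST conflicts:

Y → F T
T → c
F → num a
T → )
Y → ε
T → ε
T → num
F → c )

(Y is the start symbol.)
No FIRST/FIRST conflicts.

A FIRST/FIRST conflict occurs when two productions N → α and N → β for the same non-terminal have FIRST(α) ∩ FIRST(β) ≠ ∅ (with ε ∈ FIRST of a nullable right-hand side, so two nullable alternatives also conflict).

FIRST sets of the non-terminals at (or reachable through a nullable prefix from) the front of some alternative:
  FIRST(F) = { 'c', 'num' }

Productions for Y:
  Y → F T: FIRST = { 'c', 'num' }
  Y → ε: FIRST = { ε }
Productions for T:
  T → c: FIRST = { 'c' }
  T → ): FIRST = { ')' }
  T → ε: FIRST = { ε }
  T → num: FIRST = { 'num' }
Productions for F:
  F → num a: FIRST = { 'num' }
  F → c ): FIRST = { 'c' }

All alternatives of each non-terminal have pairwise disjoint FIRST sets.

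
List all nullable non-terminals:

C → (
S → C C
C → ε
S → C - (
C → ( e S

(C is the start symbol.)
{ 'C', 'S' }

A non-terminal is nullable if it can derive ε (the empty string): either it has an ε-production, or it has a production whose right-hand side consists entirely of nullable non-terminals.

ε-productions: C → ε
So C is immediately nullable.
S → C C: every symbol on the right is nullable, so S is nullable too.
Every non-terminal is now nullable.
Nullable = { 'C', 'S' }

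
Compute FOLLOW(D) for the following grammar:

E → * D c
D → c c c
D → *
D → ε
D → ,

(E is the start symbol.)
{ 'c' }

To compute FOLLOW(D), find every occurrence of D on a right-hand side N → α D β: add FIRST(β) \ {ε}, and if β is empty or nullable also add FOLLOW(N). Iterate to a fixed point.

In E → * D c: D is followed by c, add FIRST(c) \ {ε} = { 'c' }

Taking the union: FOLLOW(D) = { 'c' }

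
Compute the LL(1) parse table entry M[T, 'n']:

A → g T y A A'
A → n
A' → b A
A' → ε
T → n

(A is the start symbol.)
To find M[T, 'n'], we find productions for T where 'n' is in the predict set (PREDICT(N → α) = (FIRST(α) \ {ε}) ∪ (FOLLOW(N) if α ⇒* ε)).

T → n: PREDICT = { 'n' }
  'n' is in predict set, so this production goes in M[T, 'n']

M[T, 'n'] = T → n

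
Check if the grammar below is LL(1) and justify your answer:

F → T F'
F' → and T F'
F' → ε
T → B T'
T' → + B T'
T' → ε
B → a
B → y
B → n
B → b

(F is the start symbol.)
Relevant sets:
  FOLLOW(F') = { $ }
  FOLLOW(T') = { $, 'and' }

For F':
  PREDICT(F' → and T F') = { 'and' }
  PREDICT(F' → ε) = { $ }
For T':
  PREDICT(T' → '+' B T') = { '+' }
  PREDICT(T' → ε) = { $, 'and' }
For B:
  PREDICT(B → a) = { 'a' }
  PREDICT(B → y) = { 'y' }
  PREDICT(B → n) = { 'n' }
  PREDICT(B → b) = { 'b' }
F, T have a single production, so nothing to check there.

All predict sets are disjoint. The grammar IS LL(1).

Answer: Yes, the grammar is LL(1).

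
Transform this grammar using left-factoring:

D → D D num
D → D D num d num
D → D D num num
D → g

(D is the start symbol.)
Left-factoring transforms A → αβ₁ | αβ₂ into A → αA' and A' → β₁ | β₂
(α is the longest common prefix among the alternatives). Repeat until
no nonterminal has two alternatives with a common prefix.

Round 1: D has alternatives sharing prefix 'D D num'. Introduce D': D → D D num D'
  Add: D' → ε
  Add: D' → d num
  Add: D' → num

No remaining common prefixes — done.

Resulting grammar:
D → D D num D'
D' → ε
D' → d num
D' → num
D → g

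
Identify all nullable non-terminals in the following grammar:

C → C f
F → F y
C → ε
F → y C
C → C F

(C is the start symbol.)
ε-productions: C → ε
So C is immediately nullable.
No further non-terminal can be added: every production for the remaining non-terminals contains a terminal or a non-nullable non-terminal.
Nullable = { 'C' }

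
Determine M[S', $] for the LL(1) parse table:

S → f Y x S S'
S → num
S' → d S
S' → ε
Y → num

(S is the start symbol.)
To find M[S', $], we find productions for S' where $ is in the predict set (PREDICT(N → α) = (FIRST(α) \ {ε}) ∪ (FOLLOW(N) if α ⇒* ε)).

Relevant sets:
  FOLLOW(S') = { $, 'd' }

S' → d S: PREDICT = { 'd' }
S' → ε: PREDICT = { $, 'd' }
  $ is in predict set, so this production goes in M[S', $]

M[S', $] = S' → ε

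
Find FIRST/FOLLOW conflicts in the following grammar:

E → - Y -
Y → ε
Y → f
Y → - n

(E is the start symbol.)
Nullable non-terminals: Y.

Y: nullable alternative(s) Y → ε; FOLLOW(Y) = { '-' }
  Y → ε: FIRST \ {ε} = { } — this is the only nullable alternative, skip
  Y → f: FIRST \ {ε} = { 'f' } — disjoint from FOLLOW(Y)
  Y → - n: FIRST \ {ε} = { '-' } — overlaps FOLLOW(Y) on { '-' }: CONFLICT

E has no nullable alternative, so no FIRST/FOLLOW check is needed there.

So the grammar has 1 FIRST/FOLLOW conflict (marked CONFLICT above).

Answer: Yes. Y → '-' n with FOLLOW(Y) on { '-' }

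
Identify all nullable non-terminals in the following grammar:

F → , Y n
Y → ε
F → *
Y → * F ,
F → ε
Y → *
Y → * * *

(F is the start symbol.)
A non-terminal is nullable if it can derive ε (the empty string): either it has an ε-production, or it has a production whose right-hand side consists entirely of nullable non-terminals.

ε-productions: Y → ε, F → ε
So Y, F are immediately nullable.
Every non-terminal is now nullable.
Nullable = { 'F', 'Y' }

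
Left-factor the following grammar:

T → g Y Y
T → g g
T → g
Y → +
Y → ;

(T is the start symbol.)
T → g T'
T' → Y Y
T' → g
T' → ε
Y → +
Y → ;

Left-factoring transforms A → αβ₁ | αβ₂ into A → αA' and A' → β₁ | β₂
(α is the longest common prefix among the alternatives). Repeat until
no nonterminal has two alternatives with a common prefix.

Round 1: T has alternatives sharing prefix 'g'. Introduce T': T → g T'
  Add: T' → Y Y
  Add: T' → g
  Add: T' → ε

No remaining common prefixes — done.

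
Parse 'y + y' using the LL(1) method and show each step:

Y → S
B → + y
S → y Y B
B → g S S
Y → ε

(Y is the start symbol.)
LL(1) parsing maintains a stack (initially the start symbol over $) and the input. At each step: if the stack top is a terminal, match it against the current input token; if it is a non-terminal N, replace it with the RHS of M[N, lookahead] (the unique production whose predict set contains the lookahead).

Stack is shown with the top on the left.

Stack    Input    Action
------------------------
Y $      y + y $  output Y → S
S $      y + y $  output S → y Y B
y Y B $  y + y $  match 'y'
Y B $    + y $    output Y → ε
B $      + y $    output B → + y
+ y $    + y $    match '+'
y $      y $      match 'y'
$        $        accept

The string is accepted.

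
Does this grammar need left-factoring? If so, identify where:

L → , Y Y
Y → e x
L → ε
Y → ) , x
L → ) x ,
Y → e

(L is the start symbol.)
Yes, Y has productions with common prefix 'e'

Left-factoring is needed when two productions for the same non-terminal
share a common prefix on the right-hand side.

Productions for L:
  L → , Y Y
  L → ε
  L → ) x ,
Productions for Y:
  Y → e x
  Y → ) , x
  Y → e

Found common prefix 'e' in productions for Y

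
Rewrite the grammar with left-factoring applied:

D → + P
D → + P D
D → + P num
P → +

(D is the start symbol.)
D → + P D'
D' → ε
D' → D
D' → num
P → +

Left-factoring transforms A → αβ₁ | αβ₂ into A → αA' and A' → β₁ | β₂
(α is the longest common prefix among the alternatives). Repeat until
no nonterminal has two alternatives with a common prefix.

Round 1: D has alternatives sharing prefix '+ P'. Introduce D': D → + P D'
  Add: D' → ε
  Add: D' → D
  Add: D' → num

No remaining common prefixes — done.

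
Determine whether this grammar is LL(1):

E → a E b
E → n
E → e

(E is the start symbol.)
Yes, the grammar is LL(1).

For E:
  PREDICT(E → a E b) = { 'a' }
  PREDICT(E → n) = { 'n' }
  PREDICT(E → e) = { 'e' }

All predict sets are disjoint. The grammar IS LL(1).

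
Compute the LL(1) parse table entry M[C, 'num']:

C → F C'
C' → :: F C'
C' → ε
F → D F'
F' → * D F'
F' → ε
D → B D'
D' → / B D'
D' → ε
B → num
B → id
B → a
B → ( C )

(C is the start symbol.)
To find M[C, 'num'], we find productions for C where 'num' is in the predict set (PREDICT(N → α) = (FIRST(α) \ {ε}) ∪ (FOLLOW(N) if α ⇒* ε)).

Relevant sets:
  FIRST(F) = { '(', 'a', 'id', 'num' }

C → F C': PREDICT = { '(', 'a', 'id', 'num' }
  'num' is in predict set, so this production goes in M[C, 'num']

M[C, 'num'] = C → F C'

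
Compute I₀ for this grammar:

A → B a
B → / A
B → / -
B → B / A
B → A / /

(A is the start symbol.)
{ [A → . B a], [A' → . A], [B → . / -], [B → . / A], [B → . A / /], [B → . B / A] }

First, augment the grammar with A' → A
I₀ = CLOSURE({ [A' → . A] }):
  [A' → . A] has the dot before A: add [A → . B a]
  [A → . B a] has the dot before B: add [B → . / A], [B → . / -], [B → . B / A], [B → . A / /]
No further items can be added.

I₀ = { [A → . B a], [A' → . A], [B → . / -], [B → . / A], [B → . A / /], [B → . B / A] }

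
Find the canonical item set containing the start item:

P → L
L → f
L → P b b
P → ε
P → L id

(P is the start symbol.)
First, augment the grammar with P' → P
I₀ = CLOSURE({ [P' → . P] }):
  [P' → . P] has the dot before P: add [P → . L], [P → .], [P → . L id]
  [P → . L] has the dot before L: add [L → . f], [L → . P b b]
No further items can be added.

I₀ = { [L → . P b b], [L → . f], [P → . L id], [P → . L], [P → .], [P' → . P] }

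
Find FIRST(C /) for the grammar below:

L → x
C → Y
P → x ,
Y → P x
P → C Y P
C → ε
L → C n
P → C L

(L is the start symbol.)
FIRST sets of the non-terminals involved (from the grammar, by fixed-point iteration):
  FIRST(C) = { 'n', 'x', ε }

To compute FIRST(C /), process the symbols left to right:
Symbol C is a non-terminal. Add FIRST(C) \ {ε} = { 'n', 'x' }
C is nullable (ε ∈ FIRST(C)), continue to the next symbol.
Symbol / is a terminal. Add '/' and stop.
FIRST(C /) = { '/', 'n', 'x' }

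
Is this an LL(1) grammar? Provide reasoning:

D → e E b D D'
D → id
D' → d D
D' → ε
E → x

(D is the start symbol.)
A grammar is LL(1) if for each non-terminal N with multiple productions, the predict sets of those productions are pairwise disjoint, where PREDICT(N → α) = (FIRST(α) \ {ε}) ∪ (FOLLOW(N) if α ⇒* ε).

Relevant sets:
  FOLLOW(D') = { $, 'd' }

For D:
  PREDICT(D → e E b D D') = { 'e' }
  PREDICT(D → id) = { 'id' }
For D':
  PREDICT(D' → d D) = { 'd' }
  PREDICT(D' → ε) = { $, 'd' }
E has a single production, so nothing to check there.

Conflict found: Predict set conflict for D': { 'd' }
The grammar is NOT LL(1).

Answer: No. Predict set conflict for D': { 'd' }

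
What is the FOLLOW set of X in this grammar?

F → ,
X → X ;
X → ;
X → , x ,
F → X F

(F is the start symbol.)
{ ',', ';' }

In X → X ;: X is followed by ';', add FIRST(';') \ {ε} = { ';' }
In F → X F: X is followed by F, add FIRST(F) \ {ε} = { ',', ';' }

Taking the union: FOLLOW(X) = { ',', ';' }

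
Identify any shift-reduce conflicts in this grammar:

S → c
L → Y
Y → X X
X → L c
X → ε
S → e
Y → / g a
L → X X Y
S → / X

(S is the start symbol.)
Yes — I1: [X → .] vs [Y → . / g a]; I7: [S → / X .] vs [Y → . / g a]; I9: [X → .] vs [Y → . / g a]

A shift-reduce conflict occurs when an LR(0) state has both:
  - a complete (reduce) item [A → α .] (dot at the end), and
  - a shift item [B → β . c γ] (dot before a terminal).

Augment with S' → S and build the canonical LR(0) collection (I0 = CLOSURE({[S' → . S]}), then GOTO on every symbol after a dot until no new states appear). It has 14 states:
  I0: { [S → . / X], [S → . c], [S → . e], [S' → . S] }  — shift
  I1: { [L → . X X Y], [L → . Y], [S → / . X], [X → . L c], [X → .], [Y → . / g a], [Y → . X X] }  — shift, reduce
  I2: { [S' → S .] }  — accept
  I3: { [S → c .] }  — reduce
  I4: { [S → e .] }  — reduce
  I5: { [Y → / . g a] }  — shift
  I6: { [X → L . c] }  — shift
  I7: { [L → . X X Y], [L → . Y], [L → X . X Y], [S → / X .], [X → . L c], [X → .], [Y → . / g a], [Y → . X X], [Y → X . X] }  — shift, 2 reduces
  I8: { [L → Y .] }  — reduce
  I9: { [L → . X X Y], [L → . Y], [L → X . X Y], [L → X X . Y], [X → . L c], [X → .], [Y → . / g a], [Y → . X X], [Y → X . X], [Y → X X .] }  — shift, 2 reduces
  I10: { [L → X X Y .], [L → Y .] }  — 2 reduces
  I11: { [X → L c .] }  — reduce
  I12: { [Y → / g . a] }  — shift
  I13: { [Y → / g a .] }  — reduce

I1 contains reduce item [X → .] and shift item [Y → . / g a] — shift-reduce conflict.
I7 contains reduce items [S → / X .], [X → .] and shift item [Y → . / g a] — shift-reduce conflict.
I9 contains reduce items [X → .], [Y → X X .] and shift item [Y → . / g a] — shift-reduce conflict.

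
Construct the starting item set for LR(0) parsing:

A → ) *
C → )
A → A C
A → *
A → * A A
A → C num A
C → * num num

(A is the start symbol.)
{ [A → . ) *], [A → . * A A], [A → . *], [A → . A C], [A → . C num A], [A' → . A], [C → . )], [C → . * num num] }

First, augment the grammar with A' → A
I₀ = CLOSURE({ [A' → . A] }):
  [A' → . A] has the dot before A: add [A → . ) *], [A → . A C], [A → . *], [A → . * A A], [A → . C num A]
  [A → . C num A] has the dot before C: add [C → . )], [C → . * num num]
No further items can be added.

I₀ = { [A → . ) *], [A → . * A A], [A → . *], [A → . A C], [A → . C num A], [A' → . A], [C → . )], [C → . * num num] }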